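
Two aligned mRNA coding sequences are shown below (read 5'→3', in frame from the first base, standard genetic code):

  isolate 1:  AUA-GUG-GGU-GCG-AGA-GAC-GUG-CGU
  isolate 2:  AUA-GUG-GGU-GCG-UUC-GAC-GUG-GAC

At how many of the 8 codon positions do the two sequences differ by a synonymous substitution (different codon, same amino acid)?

0

Codon 1: AUA Ile / AUA Ile — identical.
Codon 2: GUG Val / GUG Val — identical.
Codon 3: GGU Gly / GGU Gly — identical.
Codon 4: GCG Ala / GCG Ala — identical.
Codon 5: AGA Arg / UUC Phe — nonsynonymous.
Codon 6: GAC Asp / GAC Asp — identical.
Codon 7: GUG Val / GUG Val — identical.
Codon 8: CGU Arg / GAC Asp — nonsynonymous.
Synonymous differences: 0.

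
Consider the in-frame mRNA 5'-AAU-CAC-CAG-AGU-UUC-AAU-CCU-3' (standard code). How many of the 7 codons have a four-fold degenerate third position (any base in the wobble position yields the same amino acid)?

1

Codon 1 AAU (Asn): third position 2-fold.
Codon 2 CAC (His): third position 2-fold.
Codon 3 CAG (Gln): third position 2-fold.
Codon 4 AGU (Ser): third position 2-fold.
Codon 5 UUC (Phe): third position 2-fold.
Codon 6 AAU (Asn): third position 2-fold.
Codon 7 CCU (Pro): third position 4-fold.
Four-fold degenerate third positions: 1.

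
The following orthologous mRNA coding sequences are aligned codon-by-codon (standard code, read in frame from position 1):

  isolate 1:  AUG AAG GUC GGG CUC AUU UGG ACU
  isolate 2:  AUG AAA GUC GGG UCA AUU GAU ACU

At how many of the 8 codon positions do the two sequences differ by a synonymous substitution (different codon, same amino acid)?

1

Codon 1: AUG Met / AUG Met — identical.
Codon 2: AAG Lys / AAA Lys — synonymous.
Codon 3: GUC Val / GUC Val — identical.
Codon 4: GGG Gly / GGG Gly — identical.
Codon 5: CUC Leu / UCA Ser — nonsynonymous.
Codon 6: AUU Ile / AUU Ile — identical.
Codon 7: UGG Trp / GAU Asp — nonsynonymous.
Codon 8: ACU Thr / ACU Thr — identical.
Synonymous differences: 1.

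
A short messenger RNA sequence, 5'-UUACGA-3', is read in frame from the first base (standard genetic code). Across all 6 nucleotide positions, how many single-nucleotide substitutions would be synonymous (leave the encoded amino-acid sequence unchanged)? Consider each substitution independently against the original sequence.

Codon 1 (UUA, Leu): 2 synonymous substitutions.
Codon 2 (CGA, Arg): 4 synonymous substitutions.
Total: 2 + 4 = 6.

6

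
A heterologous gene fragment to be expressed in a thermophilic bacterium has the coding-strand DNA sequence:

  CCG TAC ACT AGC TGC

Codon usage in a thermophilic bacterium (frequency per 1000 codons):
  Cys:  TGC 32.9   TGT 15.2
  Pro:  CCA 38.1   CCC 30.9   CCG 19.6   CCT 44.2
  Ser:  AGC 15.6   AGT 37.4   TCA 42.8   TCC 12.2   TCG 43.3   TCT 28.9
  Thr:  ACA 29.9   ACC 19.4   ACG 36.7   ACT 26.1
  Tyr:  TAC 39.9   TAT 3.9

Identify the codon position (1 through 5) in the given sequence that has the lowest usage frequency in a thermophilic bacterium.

Codon 1 CCG (Pro): 19.6 per 1000.
Codon 2 TAC (Tyr): 39.9 per 1000.
Codon 3 ACT (Thr): 26.1 per 1000.
Codon 4 AGC (Ser): 15.6 per 1000.
Codon 5 TGC (Cys): 32.9 per 1000.
Lowest frequency is 15.6 at codon 4.

4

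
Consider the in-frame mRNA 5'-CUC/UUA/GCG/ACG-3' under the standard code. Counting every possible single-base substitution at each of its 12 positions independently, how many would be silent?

11

Codon 1 (CUC, Leu): 3 synonymous substitutions.
Codon 2 (UUA, Leu): 2 synonymous substitutions.
Codon 3 (GCG, Ala): 3 synonymous substitutions.
Codon 4 (ACG, Thr): 3 synonymous substitutions.
Total: 3 + 2 + 3 + 3 = 11.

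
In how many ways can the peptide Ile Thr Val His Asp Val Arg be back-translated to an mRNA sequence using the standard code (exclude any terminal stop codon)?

Ile: 3 codons.
Thr: 4 codons.
Val: 4 codons.
His: 2 codons.
Asp: 2 codons.
Val: 4 codons.
Arg: 6 codons.
3 × 4 × 4 × 2 × 2 × 4 × 6 = 4608.

4608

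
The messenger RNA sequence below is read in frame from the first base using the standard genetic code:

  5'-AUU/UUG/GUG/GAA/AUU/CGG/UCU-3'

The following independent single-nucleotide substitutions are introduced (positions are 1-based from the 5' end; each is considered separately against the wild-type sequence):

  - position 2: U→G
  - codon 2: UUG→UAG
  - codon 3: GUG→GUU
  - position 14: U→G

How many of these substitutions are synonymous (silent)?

Codon 1: AUU (Ile) → AGU (Ser) — missense.
Codon 2: UUG (Leu) → UAG (Stop) — nonsense.
Codon 3: GUG (Val) → GUU (Val) — synonymous.
Codon 5: AUU (Ile) → AGU (Ser) — missense.
Synonymous: 1 of 4.

1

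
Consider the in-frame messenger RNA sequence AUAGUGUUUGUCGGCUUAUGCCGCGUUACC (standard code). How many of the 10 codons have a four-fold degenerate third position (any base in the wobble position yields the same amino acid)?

6

Codon 1 AUA (Ile): third position 3-fold.
Codon 2 GUG (Val): third position 4-fold.
Codon 3 UUU (Phe): third position 2-fold.
Codon 4 GUC (Val): third position 4-fold.
Codon 5 GGC (Gly): third position 4-fold.
Codon 6 UUA (Leu): third position 2-fold.
Codon 7 UGC (Cys): third position 2-fold.
Codon 8 CGC (Arg): third position 4-fold.
Codon 9 GUU (Val): third position 4-fold.
Codon 10 ACC (Thr): third position 4-fold.
Four-fold degenerate third positions: 6.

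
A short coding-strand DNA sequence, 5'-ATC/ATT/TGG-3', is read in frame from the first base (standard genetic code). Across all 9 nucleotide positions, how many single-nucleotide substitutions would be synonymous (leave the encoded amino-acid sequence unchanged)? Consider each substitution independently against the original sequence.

Codon 1 (ATC, Ile): 2 synonymous substitutions.
Codon 2 (ATT, Ile): 2 synonymous substitutions.
Codon 3 (TGG, Trp): 0 synonymous substitutions.
Total: 2 + 2 + 0 = 4.

4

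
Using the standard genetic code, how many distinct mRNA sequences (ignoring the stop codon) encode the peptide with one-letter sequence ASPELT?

Ala: 4 codons.
Ser: 6 codons.
Pro: 4 codons.
Glu: 2 codons.
Leu: 6 codons.
Thr: 4 codons.
4 × 6 × 4 × 2 × 6 × 4 = 4608.

4608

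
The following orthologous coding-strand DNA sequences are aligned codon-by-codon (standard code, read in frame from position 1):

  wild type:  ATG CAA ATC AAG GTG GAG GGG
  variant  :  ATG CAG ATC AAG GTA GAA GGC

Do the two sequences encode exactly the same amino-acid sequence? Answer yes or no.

yes

Codon 1: ATG Met / ATG Met — identical.
Codon 2: CAA Gln / CAG Gln — synonymous.
Codon 3: ATC Ile / ATC Ile — identical.
Codon 4: AAG Lys / AAG Lys — identical.
Codon 5: GTG Val / GTA Val — synonymous.
Codon 6: GAG Glu / GAA Glu — synonymous.
Codon 7: GGG Gly / GGC Gly — synonymous.
Nonsynonymous differences: 0 → same protein.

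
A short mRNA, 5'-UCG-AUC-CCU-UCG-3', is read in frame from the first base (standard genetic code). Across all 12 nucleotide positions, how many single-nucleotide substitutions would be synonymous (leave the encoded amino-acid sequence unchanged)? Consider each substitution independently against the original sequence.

11

Codon 1 (UCG, Ser): 3 synonymous substitutions.
Codon 2 (AUC, Ile): 2 synonymous substitutions.
Codon 3 (CCU, Pro): 3 synonymous substitutions.
Codon 4 (UCG, Ser): 3 synonymous substitutions.
Total: 3 + 2 + 3 + 3 = 11.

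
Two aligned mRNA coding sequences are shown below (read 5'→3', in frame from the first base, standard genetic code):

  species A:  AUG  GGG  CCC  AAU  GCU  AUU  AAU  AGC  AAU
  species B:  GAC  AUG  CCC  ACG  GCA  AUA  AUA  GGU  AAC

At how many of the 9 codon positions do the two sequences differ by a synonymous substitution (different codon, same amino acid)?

3

Codon 1: AUG Met / GAC Asp — nonsynonymous.
Codon 2: GGG Gly / AUG Met — nonsynonymous.
Codon 3: CCC Pro / CCC Pro — identical.
Codon 4: AAU Asn / ACG Thr — nonsynonymous.
Codon 5: GCU Ala / GCA Ala — synonymous.
Codon 6: AUU Ile / AUA Ile — synonymous.
Codon 7: AAU Asn / AUA Ile — nonsynonymous.
Codon 8: AGC Ser / GGU Gly — nonsynonymous.
Codon 9: AAU Asn / AAC Asn — synonymous.
Synonymous differences: 3.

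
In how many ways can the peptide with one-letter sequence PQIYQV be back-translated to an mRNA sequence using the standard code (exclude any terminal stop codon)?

Pro: 4 codons.
Gln: 2 codons.
Ile: 3 codons.
Tyr: 2 codons.
Gln: 2 codons.
Val: 4 codons.
4 × 2 × 3 × 2 × 2 × 4 = 384.

384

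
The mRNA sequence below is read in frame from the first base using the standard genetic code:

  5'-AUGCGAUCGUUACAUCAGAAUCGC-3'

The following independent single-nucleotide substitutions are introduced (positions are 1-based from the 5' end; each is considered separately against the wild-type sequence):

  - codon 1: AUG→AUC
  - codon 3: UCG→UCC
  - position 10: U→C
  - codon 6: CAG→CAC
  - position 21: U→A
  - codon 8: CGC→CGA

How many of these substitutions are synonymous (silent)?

3

Codon 1: AUG (Met) → AUC (Ile) — missense.
Codon 3: UCG (Ser) → UCC (Ser) — synonymous.
Codon 4: UUA (Leu) → CUA (Leu) — synonymous.
Codon 6: CAG (Gln) → CAC (His) — missense.
Codon 7: AAU (Asn) → AAA (Lys) — missense.
Codon 8: CGC (Arg) → CGA (Arg) — synonymous.
Synonymous: 3 of 6.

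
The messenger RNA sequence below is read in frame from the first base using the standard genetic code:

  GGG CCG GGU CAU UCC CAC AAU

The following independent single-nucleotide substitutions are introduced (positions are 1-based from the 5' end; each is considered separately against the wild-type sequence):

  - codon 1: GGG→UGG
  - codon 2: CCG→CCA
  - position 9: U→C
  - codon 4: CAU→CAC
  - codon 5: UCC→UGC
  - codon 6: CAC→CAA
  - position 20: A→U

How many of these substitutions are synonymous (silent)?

3

Codon 1: GGG (Gly) → UGG (Trp) — missense.
Codon 2: CCG (Pro) → CCA (Pro) — synonymous.
Codon 3: GGU (Gly) → GGC (Gly) — synonymous.
Codon 4: CAU (His) → CAC (His) — synonymous.
Codon 5: UCC (Ser) → UGC (Cys) — missense.
Codon 6: CAC (His) → CAA (Gln) — missense.
Codon 7: AAU (Asn) → AUU (Ile) — missense.
Synonymous: 3 of 7.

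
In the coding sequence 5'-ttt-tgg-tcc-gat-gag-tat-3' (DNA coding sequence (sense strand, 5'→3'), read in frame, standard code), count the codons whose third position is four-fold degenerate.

1

Codon 1 TTT (Phe): third position 2-fold.
Codon 2 TGG (Trp): third position 1-fold.
Codon 3 TCC (Ser): third position 4-fold.
Codon 4 GAT (Asp): third position 2-fold.
Codon 5 GAG (Glu): third position 2-fold.
Codon 6 TAT (Tyr): third position 2-fold.
Four-fold degenerate third positions: 1.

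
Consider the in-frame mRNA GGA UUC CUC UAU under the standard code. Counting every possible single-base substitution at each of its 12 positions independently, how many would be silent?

Codon 1 (GGA, Gly): 3 synonymous substitutions.
Codon 2 (UUC, Phe): 1 synonymous substitution.
Codon 3 (CUC, Leu): 3 synonymous substitutions.
Codon 4 (UAU, Tyr): 1 synonymous substitution.
Total: 3 + 1 + 3 + 1 = 8.

8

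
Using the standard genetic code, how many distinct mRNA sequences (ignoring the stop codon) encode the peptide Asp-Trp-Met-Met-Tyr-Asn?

Asp: 2 codons.
Trp: 1 codon.
Met: 1 codon.
Met: 1 codon.
Tyr: 2 codons.
Asn: 2 codons.
2 × 1 × 1 × 1 × 2 × 2 = 8.

8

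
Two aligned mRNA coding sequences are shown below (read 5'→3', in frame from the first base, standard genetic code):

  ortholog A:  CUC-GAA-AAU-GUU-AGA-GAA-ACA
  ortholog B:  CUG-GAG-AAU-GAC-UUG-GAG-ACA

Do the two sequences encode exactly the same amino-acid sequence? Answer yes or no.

no

Codon 1: CUC Leu / CUG Leu — synonymous.
Codon 2: GAA Glu / GAG Glu — synonymous.
Codon 3: AAU Asn / AAU Asn — identical.
Codon 4: GUU Val / GAC Asp — nonsynonymous.
Codon 5: AGA Arg / UUG Leu — nonsynonymous.
Codon 6: GAA Glu / GAG Glu — synonymous.
Codon 7: ACA Thr / ACA Thr — identical.
Nonsynonymous differences: 2 → different protein.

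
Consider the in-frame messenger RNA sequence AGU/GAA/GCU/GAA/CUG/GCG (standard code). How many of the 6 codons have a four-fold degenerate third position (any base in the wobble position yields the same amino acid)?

3

Codon 1 AGU (Ser): third position 2-fold.
Codon 2 GAA (Glu): third position 2-fold.
Codon 3 GCU (Ala): third position 4-fold.
Codon 4 GAA (Glu): third position 2-fold.
Codon 5 CUG (Leu): third position 4-fold.
Codon 6 GCG (Ala): third position 4-fold.
Four-fold degenerate third positions: 3.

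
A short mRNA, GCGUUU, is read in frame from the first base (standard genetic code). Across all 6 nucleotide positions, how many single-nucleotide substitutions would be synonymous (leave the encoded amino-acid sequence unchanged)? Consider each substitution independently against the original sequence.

4

Codon 1 (GCG, Ala): 3 synonymous substitutions.
Codon 2 (UUU, Phe): 1 synonymous substitution.
Total: 3 + 1 = 4.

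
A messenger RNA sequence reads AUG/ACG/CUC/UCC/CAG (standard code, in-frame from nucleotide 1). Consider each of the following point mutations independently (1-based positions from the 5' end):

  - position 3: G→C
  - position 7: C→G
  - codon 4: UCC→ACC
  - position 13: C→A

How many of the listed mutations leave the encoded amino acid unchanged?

Codon 1: AUG (Met) → AUC (Ile) — missense.
Codon 3: CUC (Leu) → GUC (Val) — missense.
Codon 4: UCC (Ser) → ACC (Thr) — missense.
Codon 5: CAG (Gln) → AAG (Lys) — missense.
Synonymous: 0 of 4.

0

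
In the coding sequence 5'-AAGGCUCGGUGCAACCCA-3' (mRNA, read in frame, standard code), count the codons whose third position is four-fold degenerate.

3

Codon 1 AAG (Lys): third position 2-fold.
Codon 2 GCU (Ala): third position 4-fold.
Codon 3 CGG (Arg): third position 4-fold.
Codon 4 UGC (Cys): third position 2-fold.
Codon 5 AAC (Asn): third position 2-fold.
Codon 6 CCA (Pro): third position 4-fold.
Four-fold degenerate third positions: 3.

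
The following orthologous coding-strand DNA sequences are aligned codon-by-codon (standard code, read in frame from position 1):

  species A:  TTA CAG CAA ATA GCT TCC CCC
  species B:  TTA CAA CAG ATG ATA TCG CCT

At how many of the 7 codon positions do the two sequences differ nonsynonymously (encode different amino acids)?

2

Codon 1: TTA Leu / TTA Leu — identical.
Codon 2: CAG Gln / CAA Gln — synonymous.
Codon 3: CAA Gln / CAG Gln — synonymous.
Codon 4: ATA Ile / ATG Met — nonsynonymous.
Codon 5: GCT Ala / ATA Ile — nonsynonymous.
Codon 6: TCC Ser / TCG Ser — synonymous.
Codon 7: CCC Pro / CCT Pro — synonymous.
Nonsynonymous differences: 2.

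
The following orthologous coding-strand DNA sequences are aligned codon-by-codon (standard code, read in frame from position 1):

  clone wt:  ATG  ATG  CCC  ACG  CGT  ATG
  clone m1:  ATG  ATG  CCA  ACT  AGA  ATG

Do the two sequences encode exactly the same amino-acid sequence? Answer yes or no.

Codon 1: ATG Met / ATG Met — identical.
Codon 2: ATG Met / ATG Met — identical.
Codon 3: CCC Pro / CCA Pro — synonymous.
Codon 4: ACG Thr / ACT Thr — synonymous.
Codon 5: CGT Arg / AGA Arg — synonymous.
Codon 6: ATG Met / ATG Met — identical.
Nonsynonymous differences: 0 → same protein.

yes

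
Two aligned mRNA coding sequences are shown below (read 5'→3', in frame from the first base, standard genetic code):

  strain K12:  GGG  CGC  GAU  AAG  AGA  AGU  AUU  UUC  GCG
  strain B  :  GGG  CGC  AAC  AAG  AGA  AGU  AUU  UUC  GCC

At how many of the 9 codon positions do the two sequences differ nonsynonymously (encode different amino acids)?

1

Codon 1: GGG Gly / GGG Gly — identical.
Codon 2: CGC Arg / CGC Arg — identical.
Codon 3: GAU Asp / AAC Asn — nonsynonymous.
Codon 4: AAG Lys / AAG Lys — identical.
Codon 5: AGA Arg / AGA Arg — identical.
Codon 6: AGU Ser / AGU Ser — identical.
Codon 7: AUU Ile / AUU Ile — identical.
Codon 8: UUC Phe / UUC Phe — identical.
Codon 9: GCG Ala / GCC Ala — synonymous.
Nonsynonymous differences: 1.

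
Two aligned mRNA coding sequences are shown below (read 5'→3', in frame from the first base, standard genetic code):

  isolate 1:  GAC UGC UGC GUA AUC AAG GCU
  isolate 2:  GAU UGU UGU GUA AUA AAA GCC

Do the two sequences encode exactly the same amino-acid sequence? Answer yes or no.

Codon 1: GAC Asp / GAU Asp — synonymous.
Codon 2: UGC Cys / UGU Cys — synonymous.
Codon 3: UGC Cys / UGU Cys — synonymous.
Codon 4: GUA Val / GUA Val — identical.
Codon 5: AUC Ile / AUA Ile — synonymous.
Codon 6: AAG Lys / AAA Lys — synonymous.
Codon 7: GCU Ala / GCC Ala — synonymous.
Nonsynonymous differences: 0 → same protein.

yes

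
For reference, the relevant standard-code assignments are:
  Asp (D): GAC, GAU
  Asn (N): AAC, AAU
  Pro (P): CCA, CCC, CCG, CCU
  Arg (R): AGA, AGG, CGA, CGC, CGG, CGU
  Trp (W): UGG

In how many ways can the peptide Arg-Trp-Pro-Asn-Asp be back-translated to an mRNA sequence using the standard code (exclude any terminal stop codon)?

96

Arg: 6 codons.
Trp: 1 codon.
Pro: 4 codons.
Asn: 2 codons.
Asp: 2 codons.
6 × 1 × 4 × 2 × 2 = 96.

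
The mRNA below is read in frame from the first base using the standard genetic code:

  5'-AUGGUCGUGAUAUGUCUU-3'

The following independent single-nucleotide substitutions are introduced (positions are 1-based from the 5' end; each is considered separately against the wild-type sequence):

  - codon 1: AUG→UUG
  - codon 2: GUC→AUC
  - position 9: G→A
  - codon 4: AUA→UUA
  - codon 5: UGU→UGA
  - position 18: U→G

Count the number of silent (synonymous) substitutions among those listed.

Codon 1: AUG (Met) → UUG (Leu) — missense.
Codon 2: GUC (Val) → AUC (Ile) — missense.
Codon 3: GUG (Val) → GUA (Val) — synonymous.
Codon 4: AUA (Ile) → UUA (Leu) — missense.
Codon 5: UGU (Cys) → UGA (Stop) — nonsense.
Codon 6: CUU (Leu) → CUG (Leu) — synonymous.
Synonymous: 2 of 6.

2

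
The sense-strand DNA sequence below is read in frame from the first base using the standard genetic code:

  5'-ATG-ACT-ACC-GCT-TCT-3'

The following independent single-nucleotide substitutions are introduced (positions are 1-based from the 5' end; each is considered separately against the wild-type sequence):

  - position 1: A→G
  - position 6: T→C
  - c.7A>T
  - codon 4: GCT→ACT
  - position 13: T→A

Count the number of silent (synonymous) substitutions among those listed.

1

Codon 1: ATG (Met) → GTG (Val) — missense.
Codon 2: ACT (Thr) → ACC (Thr) — synonymous.
Codon 3: ACC (Thr) → TCC (Ser) — missense.
Codon 4: GCT (Ala) → ACT (Thr) — missense.
Codon 5: TCT (Ser) → ACT (Thr) — missense.
Synonymous: 1 of 5.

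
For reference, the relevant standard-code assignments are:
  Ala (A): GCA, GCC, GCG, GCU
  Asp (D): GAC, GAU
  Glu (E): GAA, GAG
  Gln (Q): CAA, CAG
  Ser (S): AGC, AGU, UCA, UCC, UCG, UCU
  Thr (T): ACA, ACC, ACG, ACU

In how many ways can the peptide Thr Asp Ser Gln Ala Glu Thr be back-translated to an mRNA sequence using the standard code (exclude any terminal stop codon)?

3072

Thr: 4 codons.
Asp: 2 codons.
Ser: 6 codons.
Gln: 2 codons.
Ala: 4 codons.
Glu: 2 codons.
Thr: 4 codons.
4 × 2 × 6 × 2 × 4 × 2 × 4 = 3072.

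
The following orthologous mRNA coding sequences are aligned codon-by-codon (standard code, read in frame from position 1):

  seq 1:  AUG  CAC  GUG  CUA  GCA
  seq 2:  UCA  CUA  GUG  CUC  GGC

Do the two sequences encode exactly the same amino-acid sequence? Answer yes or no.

Codon 1: AUG Met / UCA Ser — nonsynonymous.
Codon 2: CAC His / CUA Leu — nonsynonymous.
Codon 3: GUG Val / GUG Val — identical.
Codon 4: CUA Leu / CUC Leu — synonymous.
Codon 5: GCA Ala / GGC Gly — nonsynonymous.
Nonsynonymous differences: 3 → different protein.

no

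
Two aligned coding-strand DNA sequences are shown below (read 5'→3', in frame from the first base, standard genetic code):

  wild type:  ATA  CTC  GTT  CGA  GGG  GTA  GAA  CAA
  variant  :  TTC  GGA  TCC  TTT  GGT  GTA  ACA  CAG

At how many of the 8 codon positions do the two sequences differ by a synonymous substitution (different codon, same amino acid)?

Codon 1: ATA Ile / TTC Phe — nonsynonymous.
Codon 2: CTC Leu / GGA Gly — nonsynonymous.
Codon 3: GTT Val / TCC Ser — nonsynonymous.
Codon 4: CGA Arg / TTT Phe — nonsynonymous.
Codon 5: GGG Gly / GGT Gly — synonymous.
Codon 6: GTA Val / GTA Val — identical.
Codon 7: GAA Glu / ACA Thr — nonsynonymous.
Codon 8: CAA Gln / CAG Gln — synonymous.
Synonymous differences: 2.

2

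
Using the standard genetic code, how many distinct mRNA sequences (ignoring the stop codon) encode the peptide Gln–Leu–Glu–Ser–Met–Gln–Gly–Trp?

1152

Gln: 2 codons.
Leu: 6 codons.
Glu: 2 codons.
Ser: 6 codons.
Met: 1 codon.
Gln: 2 codons.
Gly: 4 codons.
Trp: 1 codon.
2 × 6 × 2 × 6 × 1 × 2 × 4 × 1 = 1152.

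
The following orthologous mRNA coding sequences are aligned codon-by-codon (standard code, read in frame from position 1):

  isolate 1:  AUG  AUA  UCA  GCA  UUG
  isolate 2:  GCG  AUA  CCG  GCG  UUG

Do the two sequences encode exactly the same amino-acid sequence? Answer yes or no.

no

Codon 1: AUG Met / GCG Ala — nonsynonymous.
Codon 2: AUA Ile / AUA Ile — identical.
Codon 3: UCA Ser / CCG Pro — nonsynonymous.
Codon 4: GCA Ala / GCG Ala — synonymous.
Codon 5: UUG Leu / UUG Leu — identical.
Nonsynonymous differences: 2 → different protein.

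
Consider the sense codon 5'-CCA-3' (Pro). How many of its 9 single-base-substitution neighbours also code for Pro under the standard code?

3

Position 1: none → 0 synonymous.
Position 2: none → 0 synonymous.
Position 3: CCT, CCC, CCG → 3 synonymous.
Total: 0 + 0 + 3 = 3.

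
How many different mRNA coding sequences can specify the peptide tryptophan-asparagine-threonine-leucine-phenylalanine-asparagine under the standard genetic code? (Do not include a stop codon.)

Trp: 1 codon.
Asn: 2 codons.
Thr: 4 codons.
Leu: 6 codons.
Phe: 2 codons.
Asn: 2 codons.
1 × 2 × 4 × 6 × 2 × 2 = 192.

192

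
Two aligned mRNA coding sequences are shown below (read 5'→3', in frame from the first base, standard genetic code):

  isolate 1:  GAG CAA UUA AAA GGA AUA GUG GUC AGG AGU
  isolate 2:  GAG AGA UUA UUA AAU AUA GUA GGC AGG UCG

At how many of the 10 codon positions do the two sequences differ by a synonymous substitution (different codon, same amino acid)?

Codon 1: GAG Glu / GAG Glu — identical.
Codon 2: CAA Gln / AGA Arg — nonsynonymous.
Codon 3: UUA Leu / UUA Leu — identical.
Codon 4: AAA Lys / UUA Leu — nonsynonymous.
Codon 5: GGA Gly / AAU Asn — nonsynonymous.
Codon 6: AUA Ile / AUA Ile — identical.
Codon 7: GUG Val / GUA Val — synonymous.
Codon 8: GUC Val / GGC Gly — nonsynonymous.
Codon 9: AGG Arg / AGG Arg — identical.
Codon 10: AGU Ser / UCG Ser — synonymous.
Synonymous differences: 2.

2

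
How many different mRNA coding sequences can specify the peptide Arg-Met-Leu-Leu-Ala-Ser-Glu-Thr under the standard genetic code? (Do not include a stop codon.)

Arg: 6 codons.
Met: 1 codon.
Leu: 6 codons.
Leu: 6 codons.
Ala: 4 codons.
Ser: 6 codons.
Glu: 2 codons.
Thr: 4 codons.
6 × 1 × 6 × 6 × 4 × 6 × 2 × 4 = 41472.

41472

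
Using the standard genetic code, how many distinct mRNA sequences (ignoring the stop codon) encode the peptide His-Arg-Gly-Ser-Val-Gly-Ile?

13824

His: 2 codons.
Arg: 6 codons.
Gly: 4 codons.
Ser: 6 codons.
Val: 4 codons.
Gly: 4 codons.
Ile: 3 codons.
2 × 6 × 4 × 6 × 4 × 4 × 3 = 13824.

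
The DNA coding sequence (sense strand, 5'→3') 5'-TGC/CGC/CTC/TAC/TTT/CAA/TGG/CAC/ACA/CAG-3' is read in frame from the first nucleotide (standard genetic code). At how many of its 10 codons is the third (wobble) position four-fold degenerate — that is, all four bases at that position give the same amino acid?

3

Codon 1 TGC (Cys): third position 2-fold.
Codon 2 CGC (Arg): third position 4-fold.
Codon 3 CTC (Leu): third position 4-fold.
Codon 4 TAC (Tyr): third position 2-fold.
Codon 5 TTT (Phe): third position 2-fold.
Codon 6 CAA (Gln): third position 2-fold.
Codon 7 TGG (Trp): third position 1-fold.
Codon 8 CAC (His): third position 2-fold.
Codon 9 ACA (Thr): third position 4-fold.
Codon 10 CAG (Gln): third position 2-fold.
Four-fold degenerate third positions: 3.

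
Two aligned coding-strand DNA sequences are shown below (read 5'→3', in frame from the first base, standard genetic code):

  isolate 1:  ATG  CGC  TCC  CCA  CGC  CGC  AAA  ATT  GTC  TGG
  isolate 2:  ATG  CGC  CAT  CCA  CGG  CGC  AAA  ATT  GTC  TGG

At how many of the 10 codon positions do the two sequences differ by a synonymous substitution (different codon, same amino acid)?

1

Codon 1: ATG Met / ATG Met — identical.
Codon 2: CGC Arg / CGC Arg — identical.
Codon 3: TCC Ser / CAT His — nonsynonymous.
Codon 4: CCA Pro / CCA Pro — identical.
Codon 5: CGC Arg / CGG Arg — synonymous.
Codon 6: CGC Arg / CGC Arg — identical.
Codon 7: AAA Lys / AAA Lys — identical.
Codon 8: ATT Ile / ATT Ile — identical.
Codon 9: GTC Val / GTC Val — identical.
Codon 10: TGG Trp / TGG Trp — identical.
Synonymous differences: 1.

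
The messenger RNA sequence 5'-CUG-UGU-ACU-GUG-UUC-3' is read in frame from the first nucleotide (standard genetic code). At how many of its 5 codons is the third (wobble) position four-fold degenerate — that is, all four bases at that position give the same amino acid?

Codon 1 CUG (Leu): third position 4-fold.
Codon 2 UGU (Cys): third position 2-fold.
Codon 3 ACU (Thr): third position 4-fold.
Codon 4 GUG (Val): third position 4-fold.
Codon 5 UUC (Phe): third position 2-fold.
Four-fold degenerate third positions: 3.

3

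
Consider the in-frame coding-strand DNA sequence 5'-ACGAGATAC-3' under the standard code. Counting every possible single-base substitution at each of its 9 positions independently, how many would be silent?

6

Codon 1 (ACG, Thr): 3 synonymous substitutions.
Codon 2 (AGA, Arg): 2 synonymous substitutions.
Codon 3 (TAC, Tyr): 1 synonymous substitution.
Total: 3 + 2 + 1 = 6.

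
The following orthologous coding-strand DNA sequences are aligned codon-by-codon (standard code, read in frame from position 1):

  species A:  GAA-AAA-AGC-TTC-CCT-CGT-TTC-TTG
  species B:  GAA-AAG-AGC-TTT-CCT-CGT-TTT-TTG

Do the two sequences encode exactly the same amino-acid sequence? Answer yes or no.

Codon 1: GAA Glu / GAA Glu — identical.
Codon 2: AAA Lys / AAG Lys — synonymous.
Codon 3: AGC Ser / AGC Ser — identical.
Codon 4: TTC Phe / TTT Phe — synonymous.
Codon 5: CCT Pro / CCT Pro — identical.
Codon 6: CGT Arg / CGT Arg — identical.
Codon 7: TTC Phe / TTT Phe — synonymous.
Codon 8: TTG Leu / TTG Leu — identical.
Nonsynonymous differences: 0 → same protein.

yes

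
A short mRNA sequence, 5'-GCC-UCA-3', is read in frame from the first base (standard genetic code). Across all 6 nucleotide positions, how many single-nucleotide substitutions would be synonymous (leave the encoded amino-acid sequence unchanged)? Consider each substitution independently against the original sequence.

Codon 1 (GCC, Ala): 3 synonymous substitutions.
Codon 2 (UCA, Ser): 3 synonymous substitutions.
Total: 3 + 3 = 6.

6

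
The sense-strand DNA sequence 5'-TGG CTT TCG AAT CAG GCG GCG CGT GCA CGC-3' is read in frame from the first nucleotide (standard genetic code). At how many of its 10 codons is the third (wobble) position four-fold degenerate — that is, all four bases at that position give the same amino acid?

Codon 1 TGG (Trp): third position 1-fold.
Codon 2 CTT (Leu): third position 4-fold.
Codon 3 TCG (Ser): third position 4-fold.
Codon 4 AAT (Asn): third position 2-fold.
Codon 5 CAG (Gln): third position 2-fold.
Codon 6 GCG (Ala): third position 4-fold.
Codon 7 GCG (Ala): third position 4-fold.
Codon 8 CGT (Arg): third position 4-fold.
Codon 9 GCA (Ala): third position 4-fold.
Codon 10 CGC (Arg): third position 4-fold.
Four-fold degenerate third positions: 7.

7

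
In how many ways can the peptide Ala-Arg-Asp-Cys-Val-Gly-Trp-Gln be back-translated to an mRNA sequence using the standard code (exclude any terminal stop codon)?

3072

Ala: 4 codons.
Arg: 6 codons.
Asp: 2 codons.
Cys: 2 codons.
Val: 4 codons.
Gly: 4 codons.
Trp: 1 codon.
Gln: 2 codons.
4 × 6 × 2 × 2 × 4 × 4 × 1 × 2 = 3072.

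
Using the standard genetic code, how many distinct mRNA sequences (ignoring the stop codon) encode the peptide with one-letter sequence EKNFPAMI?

768

Glu: 2 codons.
Lys: 2 codons.
Asn: 2 codons.
Phe: 2 codons.
Pro: 4 codons.
Ala: 4 codons.
Met: 1 codon.
Ile: 3 codons.
2 × 2 × 2 × 2 × 4 × 4 × 1 × 3 = 768.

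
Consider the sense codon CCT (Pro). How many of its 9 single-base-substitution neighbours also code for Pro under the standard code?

3

Position 1: none → 0 synonymous.
Position 2: none → 0 synonymous.
Position 3: CCC, CCA, CCG → 3 synonymous.
Total: 0 + 0 + 3 = 3.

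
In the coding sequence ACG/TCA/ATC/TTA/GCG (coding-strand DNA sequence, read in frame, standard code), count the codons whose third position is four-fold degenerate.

3

Codon 1 ACG (Thr): third position 4-fold.
Codon 2 TCA (Ser): third position 4-fold.
Codon 3 ATC (Ile): third position 3-fold.
Codon 4 TTA (Leu): third position 2-fold.
Codon 5 GCG (Ala): third position 4-fold.
Four-fold degenerate third positions: 3.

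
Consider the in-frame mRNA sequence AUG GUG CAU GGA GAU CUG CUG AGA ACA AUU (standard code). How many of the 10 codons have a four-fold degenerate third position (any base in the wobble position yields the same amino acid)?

5

Codon 1 AUG (Met): third position 1-fold.
Codon 2 GUG (Val): third position 4-fold.
Codon 3 CAU (His): third position 2-fold.
Codon 4 GGA (Gly): third position 4-fold.
Codon 5 GAU (Asp): third position 2-fold.
Codon 6 CUG (Leu): third position 4-fold.
Codon 7 CUG (Leu): third position 4-fold.
Codon 8 AGA (Arg): third position 2-fold.
Codon 9 ACA (Thr): third position 4-fold.
Codon 10 AUU (Ile): third position 3-fold.
Four-fold degenerate third positions: 5.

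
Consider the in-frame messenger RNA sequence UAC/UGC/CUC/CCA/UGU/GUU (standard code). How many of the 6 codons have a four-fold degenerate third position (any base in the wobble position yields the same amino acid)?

Codon 1 UAC (Tyr): third position 2-fold.
Codon 2 UGC (Cys): third position 2-fold.
Codon 3 CUC (Leu): third position 4-fold.
Codon 4 CCA (Pro): third position 4-fold.
Codon 5 UGU (Cys): third position 2-fold.
Codon 6 GUU (Val): third position 4-fold.
Four-fold degenerate third positions: 3.

3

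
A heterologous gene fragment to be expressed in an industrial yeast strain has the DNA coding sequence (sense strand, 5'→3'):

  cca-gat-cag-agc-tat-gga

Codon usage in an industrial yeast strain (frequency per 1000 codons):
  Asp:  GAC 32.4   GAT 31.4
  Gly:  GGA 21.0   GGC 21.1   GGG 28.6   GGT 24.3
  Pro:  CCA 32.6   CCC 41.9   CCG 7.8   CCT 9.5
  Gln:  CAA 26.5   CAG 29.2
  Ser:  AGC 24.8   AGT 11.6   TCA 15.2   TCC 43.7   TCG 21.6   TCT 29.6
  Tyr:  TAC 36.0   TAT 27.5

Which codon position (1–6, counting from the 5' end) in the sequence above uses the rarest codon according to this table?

Codon 1 CCA (Pro): 32.6 per 1000.
Codon 2 GAT (Asp): 31.4 per 1000.
Codon 3 CAG (Gln): 29.2 per 1000.
Codon 4 AGC (Ser): 24.8 per 1000.
Codon 5 TAT (Tyr): 27.5 per 1000.
Codon 6 GGA (Gly): 21.0 per 1000.
Lowest frequency is 21.0 at codon 6.

6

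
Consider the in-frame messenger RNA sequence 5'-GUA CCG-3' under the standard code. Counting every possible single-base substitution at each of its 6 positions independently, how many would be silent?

Codon 1 (GUA, Val): 3 synonymous substitutions.
Codon 2 (CCG, Pro): 3 synonymous substitutions.
Total: 3 + 3 = 6.

6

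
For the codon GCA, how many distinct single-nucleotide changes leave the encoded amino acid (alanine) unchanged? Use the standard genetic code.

Position 1: none → 0 synonymous.
Position 2: none → 0 synonymous.
Position 3: GCU, GCC, GCG → 3 synonymous.
Total: 0 + 0 + 3 = 3.

3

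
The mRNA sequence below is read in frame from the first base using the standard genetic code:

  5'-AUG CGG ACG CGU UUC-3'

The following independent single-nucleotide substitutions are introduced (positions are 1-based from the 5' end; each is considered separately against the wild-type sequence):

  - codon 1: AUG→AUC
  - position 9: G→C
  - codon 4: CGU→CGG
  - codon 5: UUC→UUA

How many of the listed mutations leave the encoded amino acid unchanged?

2

Codon 1: AUG (Met) → AUC (Ile) — missense.
Codon 3: ACG (Thr) → ACC (Thr) — synonymous.
Codon 4: CGU (Arg) → CGG (Arg) — synonymous.
Codon 5: UUC (Phe) → UUA (Leu) — missense.
Synonymous: 2 of 4.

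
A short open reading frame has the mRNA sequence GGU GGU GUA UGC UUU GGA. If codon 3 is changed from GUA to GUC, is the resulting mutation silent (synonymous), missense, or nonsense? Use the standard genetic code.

silent

Position 9 falls in codon 3: GUA → Val.
After the substitution the codon is GUC → Val.
Both encode Val, so the change is synonymous.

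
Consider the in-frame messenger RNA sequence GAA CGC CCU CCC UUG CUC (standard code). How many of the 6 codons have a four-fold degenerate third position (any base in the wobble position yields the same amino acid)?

4

Codon 1 GAA (Glu): third position 2-fold.
Codon 2 CGC (Arg): third position 4-fold.
Codon 3 CCU (Pro): third position 4-fold.
Codon 4 CCC (Pro): third position 4-fold.
Codon 5 UUG (Leu): third position 2-fold.
Codon 6 CUC (Leu): third position 4-fold.
Four-fold degenerate third positions: 4.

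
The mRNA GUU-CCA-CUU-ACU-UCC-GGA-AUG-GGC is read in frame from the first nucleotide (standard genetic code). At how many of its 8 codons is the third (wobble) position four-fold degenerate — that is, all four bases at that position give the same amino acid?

7

Codon 1 GUU (Val): third position 4-fold.
Codon 2 CCA (Pro): third position 4-fold.
Codon 3 CUU (Leu): third position 4-fold.
Codon 4 ACU (Thr): third position 4-fold.
Codon 5 UCC (Ser): third position 4-fold.
Codon 6 GGA (Gly): third position 4-fold.
Codon 7 AUG (Met): third position 1-fold.
Codon 8 GGC (Gly): third position 4-fold.
Four-fold degenerate third positions: 7.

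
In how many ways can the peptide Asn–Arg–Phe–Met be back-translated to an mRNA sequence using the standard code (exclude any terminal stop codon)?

Asn: 2 codons.
Arg: 6 codons.
Phe: 2 codons.
Met: 1 codon.
2 × 6 × 2 × 1 = 24.

24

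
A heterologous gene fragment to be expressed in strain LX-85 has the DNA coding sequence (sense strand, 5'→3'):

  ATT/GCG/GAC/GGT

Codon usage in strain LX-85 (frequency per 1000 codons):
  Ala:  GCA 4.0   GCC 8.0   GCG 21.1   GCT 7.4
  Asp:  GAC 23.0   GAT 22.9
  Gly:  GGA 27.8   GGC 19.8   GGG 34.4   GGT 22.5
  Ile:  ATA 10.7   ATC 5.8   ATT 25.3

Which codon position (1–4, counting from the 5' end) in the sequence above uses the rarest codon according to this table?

Codon 1 ATT (Ile): 25.3 per 1000.
Codon 2 GCG (Ala): 21.1 per 1000.
Codon 3 GAC (Asp): 23.0 per 1000.
Codon 4 GGT (Gly): 22.5 per 1000.
Lowest frequency is 21.1 at codon 2.

2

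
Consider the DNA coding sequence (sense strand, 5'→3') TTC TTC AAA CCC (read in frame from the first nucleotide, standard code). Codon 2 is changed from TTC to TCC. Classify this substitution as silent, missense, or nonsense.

missense

Position 5 falls in codon 2: TTC → Phe.
After the substitution the codon is TCC → Ser.
Phe ≠ Ser, so this is a missense mutation.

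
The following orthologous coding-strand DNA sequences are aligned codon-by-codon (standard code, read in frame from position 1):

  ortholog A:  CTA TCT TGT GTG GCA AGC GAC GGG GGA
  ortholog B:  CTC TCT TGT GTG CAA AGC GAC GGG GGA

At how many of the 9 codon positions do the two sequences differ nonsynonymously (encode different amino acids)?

Codon 1: CTA Leu / CTC Leu — synonymous.
Codon 2: TCT Ser / TCT Ser — identical.
Codon 3: TGT Cys / TGT Cys — identical.
Codon 4: GTG Val / GTG Val — identical.
Codon 5: GCA Ala / CAA Gln — nonsynonymous.
Codon 6: AGC Ser / AGC Ser — identical.
Codon 7: GAC Asp / GAC Asp — identical.
Codon 8: GGG Gly / GGG Gly — identical.
Codon 9: GGA Gly / GGA Gly — identical.
Nonsynonymous differences: 1.

1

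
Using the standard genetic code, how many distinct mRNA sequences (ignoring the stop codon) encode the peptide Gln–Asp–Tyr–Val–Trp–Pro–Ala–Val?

2048

Gln: 2 codons.
Asp: 2 codons.
Tyr: 2 codons.
Val: 4 codons.
Trp: 1 codon.
Pro: 4 codons.
Ala: 4 codons.
Val: 4 codons.
2 × 2 × 2 × 4 × 1 × 4 × 4 × 4 = 2048.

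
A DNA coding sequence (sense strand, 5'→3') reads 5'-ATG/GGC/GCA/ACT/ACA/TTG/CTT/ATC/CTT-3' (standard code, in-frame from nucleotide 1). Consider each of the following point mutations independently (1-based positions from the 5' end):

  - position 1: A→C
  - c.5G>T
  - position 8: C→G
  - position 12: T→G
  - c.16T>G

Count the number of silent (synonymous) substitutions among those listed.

Codon 1: ATG (Met) → CTG (Leu) — missense.
Codon 2: GGC (Gly) → GTC (Val) — missense.
Codon 3: GCA (Ala) → GGA (Gly) — missense.
Codon 4: ACT (Thr) → ACG (Thr) — synonymous.
Codon 6: TTG (Leu) → GTG (Val) — missense.
Synonymous: 1 of 5.

1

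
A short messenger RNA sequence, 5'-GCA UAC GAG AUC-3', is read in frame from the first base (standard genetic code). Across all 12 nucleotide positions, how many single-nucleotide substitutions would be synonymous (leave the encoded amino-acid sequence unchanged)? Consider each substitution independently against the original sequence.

Codon 1 (GCA, Ala): 3 synonymous substitutions.
Codon 2 (UAC, Tyr): 1 synonymous substitution.
Codon 3 (GAG, Glu): 1 synonymous substitution.
Codon 4 (AUC, Ile): 2 synonymous substitutions.
Total: 3 + 1 + 1 + 2 = 7.

7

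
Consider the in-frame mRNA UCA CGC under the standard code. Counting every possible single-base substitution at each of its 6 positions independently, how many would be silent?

Codon 1 (UCA, Ser): 3 synonymous substitutions.
Codon 2 (CGC, Arg): 3 synonymous substitutions.
Total: 3 + 3 = 6.

6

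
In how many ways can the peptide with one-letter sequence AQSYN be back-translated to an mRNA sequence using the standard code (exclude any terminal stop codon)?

192

Ala: 4 codons.
Gln: 2 codons.
Ser: 6 codons.
Tyr: 2 codons.
Asn: 2 codons.
4 × 2 × 6 × 2 × 2 = 192.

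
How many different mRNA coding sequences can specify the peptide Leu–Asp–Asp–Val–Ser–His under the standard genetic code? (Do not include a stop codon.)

1152

Leu: 6 codons.
Asp: 2 codons.
Asp: 2 codons.
Val: 4 codons.
Ser: 6 codons.
His: 2 codons.
6 × 2 × 2 × 4 × 6 × 2 = 1152.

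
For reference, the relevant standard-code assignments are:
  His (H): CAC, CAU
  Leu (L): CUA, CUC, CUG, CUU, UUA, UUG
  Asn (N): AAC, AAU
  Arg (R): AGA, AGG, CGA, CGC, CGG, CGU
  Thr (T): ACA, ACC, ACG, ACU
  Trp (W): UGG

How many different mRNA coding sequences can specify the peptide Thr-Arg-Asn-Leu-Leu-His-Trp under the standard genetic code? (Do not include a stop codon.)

Thr: 4 codons.
Arg: 6 codons.
Asn: 2 codons.
Leu: 6 codons.
Leu: 6 codons.
His: 2 codons.
Trp: 1 codon.
4 × 6 × 2 × 6 × 6 × 2 × 1 = 3456.

3456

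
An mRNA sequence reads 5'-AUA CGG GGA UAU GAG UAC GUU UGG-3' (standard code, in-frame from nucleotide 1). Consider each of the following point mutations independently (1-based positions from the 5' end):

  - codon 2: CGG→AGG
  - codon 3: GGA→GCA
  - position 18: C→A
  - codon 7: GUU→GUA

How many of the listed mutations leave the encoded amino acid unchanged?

2

Codon 2: CGG (Arg) → AGG (Arg) — synonymous.
Codon 3: GGA (Gly) → GCA (Ala) — missense.
Codon 6: UAC (Tyr) → UAA (Stop) — nonsense.
Codon 7: GUU (Val) → GUA (Val) — synonymous.
Synonymous: 2 of 4.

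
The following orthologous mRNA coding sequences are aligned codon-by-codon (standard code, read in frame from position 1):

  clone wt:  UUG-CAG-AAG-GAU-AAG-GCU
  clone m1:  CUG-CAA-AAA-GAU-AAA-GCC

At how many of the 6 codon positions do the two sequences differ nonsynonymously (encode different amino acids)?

0

Codon 1: UUG Leu / CUG Leu — synonymous.
Codon 2: CAG Gln / CAA Gln — synonymous.
Codon 3: AAG Lys / AAA Lys — synonymous.
Codon 4: GAU Asp / GAU Asp — identical.
Codon 5: AAG Lys / AAA Lys — synonymous.
Codon 6: GCU Ala / GCC Ala — synonymous.
Nonsynonymous differences: 0.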